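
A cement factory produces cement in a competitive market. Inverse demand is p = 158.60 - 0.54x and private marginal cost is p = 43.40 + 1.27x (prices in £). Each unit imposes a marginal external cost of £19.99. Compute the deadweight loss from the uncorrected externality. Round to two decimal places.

Market equilibrium (private): 43.40 + 1.27x = 158.60 - 0.54x → x_m = 63.6464.
Social marginal cost = private MC + MEC = 63.39 + 1.27x.
Set SMC = demand: 63.39 + 1.27x = 158.60 - 0.54x → x* = 52.6022.
The loss is the area between SMC and demand from x* to x_m; with linear curves that's a triangle of height MEC(x_m).
DWL = ½ × 11.0442 × 19.9900 = 110.3868.

DWL = £110.39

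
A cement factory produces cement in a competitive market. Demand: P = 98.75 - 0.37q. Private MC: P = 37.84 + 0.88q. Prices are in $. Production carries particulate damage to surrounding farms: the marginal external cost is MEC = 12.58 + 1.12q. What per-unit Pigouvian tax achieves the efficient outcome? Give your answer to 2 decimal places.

tax = $35.42 per unit

Social marginal cost = private MC + MEC = 50.42 + 2.00q.
Set SMC = demand: 50.42 + 2.00q = 98.75 - 0.37q → q* = 20.3924.
The Pigouvian tax equals MEC at q*: 12.58 + 1.12×20.3924 = 35.4195.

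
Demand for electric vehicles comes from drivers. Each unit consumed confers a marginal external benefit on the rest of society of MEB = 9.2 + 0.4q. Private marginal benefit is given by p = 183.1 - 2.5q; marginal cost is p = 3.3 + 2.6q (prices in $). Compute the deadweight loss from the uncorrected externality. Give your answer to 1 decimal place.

DWL = $57.8

Market equilibrium (private): 3.3 + 2.6q = 183.1 - 2.5q → q_m = 35.2549.
Social marginal benefit = demand + MEB = 192.3 - 2.1q.
Set SMB = MC: 192.3 - 2.1q = 3.3 + 2.6q → q* = 40.2128.
Height of the DWL triangle at q_m is SMB(q_m) − MC(q_m) = MEB(q_m) = 23.3020.
DWL = ½ × 4.9579 × 23.3020 = 57.7645.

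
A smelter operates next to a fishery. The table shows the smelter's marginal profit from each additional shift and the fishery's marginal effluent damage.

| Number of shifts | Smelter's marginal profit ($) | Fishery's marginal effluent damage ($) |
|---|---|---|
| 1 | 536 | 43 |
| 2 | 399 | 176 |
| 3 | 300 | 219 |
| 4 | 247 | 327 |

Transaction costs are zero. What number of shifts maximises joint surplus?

3

Bargaining reaches the level where marginal profit last exceeds marginal effluent damage.
That holds through level 3 (300 ≥ 219) but not at 4 (247 < 327).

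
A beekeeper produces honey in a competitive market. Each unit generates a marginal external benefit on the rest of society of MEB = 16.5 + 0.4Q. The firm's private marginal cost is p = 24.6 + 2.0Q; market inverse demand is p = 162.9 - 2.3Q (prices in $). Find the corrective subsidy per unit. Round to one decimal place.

subsidy = $32.4 per unit

Social marginal cost = private MC − MEB = 8.1 + 1.6Q.
Set SMC = demand: 8.1 + 1.6Q = 162.9 - 2.3Q → Q* = 39.6923.
The Pigouvian subsidy equals MEB at Q*: 16.5 + 0.4×39.6923 = 32.3769.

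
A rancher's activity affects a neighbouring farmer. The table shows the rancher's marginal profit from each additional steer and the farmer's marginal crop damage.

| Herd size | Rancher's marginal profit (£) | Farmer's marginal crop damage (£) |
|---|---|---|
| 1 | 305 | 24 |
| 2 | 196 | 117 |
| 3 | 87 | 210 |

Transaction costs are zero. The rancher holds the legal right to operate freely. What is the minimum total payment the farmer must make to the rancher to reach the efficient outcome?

Left alone the rancher would choose level 3 (marginal profit stays positive).
Efficient level: k* = 2 (marginal profit ≥ marginal crop damage through 2).
The farmer must at least cover the rancher's forgone profit from cutting 3→2: 87 = 87.

£87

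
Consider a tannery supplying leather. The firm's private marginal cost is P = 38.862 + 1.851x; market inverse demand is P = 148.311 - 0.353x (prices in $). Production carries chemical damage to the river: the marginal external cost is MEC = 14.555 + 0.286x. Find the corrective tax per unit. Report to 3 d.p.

tax = $25.454 per unit

Social marginal cost = private MC + MEC = 53.417 + 2.137x.
Set SMC = demand: 53.417 + 2.137x = 148.311 - 0.353x → x* = 38.1100.
The Pigouvian tax equals MEC at x*: 14.555 + 0.286×38.1100 = 25.4545.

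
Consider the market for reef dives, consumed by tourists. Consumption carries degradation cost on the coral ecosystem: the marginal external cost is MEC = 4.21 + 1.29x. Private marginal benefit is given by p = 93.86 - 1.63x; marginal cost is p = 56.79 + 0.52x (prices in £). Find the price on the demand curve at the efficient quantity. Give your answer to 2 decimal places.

P = £78.29

Social marginal benefit = demand − MEC = 89.65 - 2.92x.
Set SMB = MC: 89.65 - 2.92x = 56.79 + 0.52x → x* = 9.5523.
Consumer price on the demand curve at x*: 93.86 − 1.63×9.5523 = 78.2898.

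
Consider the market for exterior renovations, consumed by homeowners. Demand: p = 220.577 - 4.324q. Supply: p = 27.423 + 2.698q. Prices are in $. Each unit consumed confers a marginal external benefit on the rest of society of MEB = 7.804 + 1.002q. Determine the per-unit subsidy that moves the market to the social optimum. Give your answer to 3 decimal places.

subsidy = $41.252 per unit

Social marginal benefit = demand + MEB = 228.381 - 3.322q.
Set SMB = MC: 228.381 - 3.322q = 27.423 + 2.698q → q* = 33.3817.
The Pigouvian subsidy equals MEB at q*: 7.804 + 1.002×33.3817 = 41.2525.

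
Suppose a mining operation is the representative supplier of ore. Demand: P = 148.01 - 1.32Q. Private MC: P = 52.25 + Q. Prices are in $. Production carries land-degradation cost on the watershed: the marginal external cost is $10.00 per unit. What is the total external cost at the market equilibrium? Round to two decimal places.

$412.76

Market equilibrium (private): 52.25 + Q = 148.01 - 1.32Q → Q_m = 41.2759.
Total external cost = MEC × Q_m = 10.00 × 41.2759 = 412.7590.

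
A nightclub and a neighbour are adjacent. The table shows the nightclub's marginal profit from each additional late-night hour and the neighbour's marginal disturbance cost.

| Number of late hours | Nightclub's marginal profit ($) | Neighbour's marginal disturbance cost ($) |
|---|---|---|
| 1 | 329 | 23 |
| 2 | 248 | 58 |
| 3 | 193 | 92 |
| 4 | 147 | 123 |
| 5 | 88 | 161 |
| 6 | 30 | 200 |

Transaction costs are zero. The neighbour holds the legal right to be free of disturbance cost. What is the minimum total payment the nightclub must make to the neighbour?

Efficient level: marginal profit ≥ marginal disturbance cost through level 4, so k* = 4.
With the neighbour holding the right, the nightclub must at least compensate total damage at k*: 23 + 58 + 92 + 123 = 296.

$296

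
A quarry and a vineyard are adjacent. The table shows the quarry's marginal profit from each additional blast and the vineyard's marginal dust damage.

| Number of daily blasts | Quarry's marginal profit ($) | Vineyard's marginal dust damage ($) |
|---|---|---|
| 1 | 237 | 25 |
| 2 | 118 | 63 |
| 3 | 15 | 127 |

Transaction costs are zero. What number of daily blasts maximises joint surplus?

2

Bargaining reaches the level where marginal profit last exceeds marginal dust damage.
That holds through level 2 (118 ≥ 63) but not at 3 (15 < 127).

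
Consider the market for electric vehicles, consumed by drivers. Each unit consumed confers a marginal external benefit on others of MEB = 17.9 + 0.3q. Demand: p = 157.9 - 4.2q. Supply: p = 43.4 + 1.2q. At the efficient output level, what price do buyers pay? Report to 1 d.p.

P = 48.9

Social marginal benefit = demand + MEB = 175.8 - 3.9q.
Set SMB = MC: 175.8 - 3.9q = 43.4 + 1.2q → q* = 25.9608.
Consumer price on the demand curve at q*: 157.9 − 4.2×25.9608 = 48.8646.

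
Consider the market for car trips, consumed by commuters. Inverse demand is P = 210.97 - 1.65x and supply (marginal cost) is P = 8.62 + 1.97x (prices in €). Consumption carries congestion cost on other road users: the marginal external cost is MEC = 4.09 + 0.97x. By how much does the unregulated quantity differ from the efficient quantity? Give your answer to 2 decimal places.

12.70 units

Market equilibrium (private): 8.62 + 1.97x = 210.97 - 1.65x → x_m = 55.8978.
Social marginal benefit = demand − MEC = 206.88 - 2.62x.
Set SMB = MC: 206.88 - 2.62x = 8.62 + 1.97x → x* = 43.1939.
Gap = |55.8978 − 43.1939| = 12.7039.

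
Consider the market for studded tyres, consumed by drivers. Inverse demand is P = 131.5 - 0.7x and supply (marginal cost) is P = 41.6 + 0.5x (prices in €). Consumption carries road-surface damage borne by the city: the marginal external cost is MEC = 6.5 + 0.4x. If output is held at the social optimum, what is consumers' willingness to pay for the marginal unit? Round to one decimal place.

Social marginal benefit = demand − MEC = 125.0 - 1.1x.
Set SMB = MC: 125.0 - 1.1x = 41.6 + 0.5x → x* = 52.1250.
Consumer price on the demand curve at x*: 131.5 − 0.7×52.1250 = 95.0125.

P = €95.0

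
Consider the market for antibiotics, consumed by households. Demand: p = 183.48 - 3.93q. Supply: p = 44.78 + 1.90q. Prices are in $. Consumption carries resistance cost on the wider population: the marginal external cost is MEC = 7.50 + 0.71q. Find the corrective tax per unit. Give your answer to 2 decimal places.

tax = $21.74 per unit

Social marginal benefit = demand − MEC = 175.98 - 4.64q.
Set SMB = MC: 175.98 - 4.64q = 44.78 + 1.90q → q* = 20.0612.
The Pigouvian tax equals MEC at q*: 7.50 + 0.71×20.0612 = 21.7435.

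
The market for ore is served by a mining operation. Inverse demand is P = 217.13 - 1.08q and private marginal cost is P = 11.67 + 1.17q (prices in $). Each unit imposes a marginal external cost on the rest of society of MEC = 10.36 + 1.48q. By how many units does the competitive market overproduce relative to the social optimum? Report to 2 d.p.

39.01 units

Market equilibrium (private): 11.67 + 1.17q = 217.13 - 1.08q → q_m = 91.3156.
Social marginal cost = private MC + MEC = 22.03 + 2.65q.
Set SMC = demand: 22.03 + 2.65q = 217.13 - 1.08q → q* = 52.3056.
Gap = |91.3156 − 52.3056| = 39.0100.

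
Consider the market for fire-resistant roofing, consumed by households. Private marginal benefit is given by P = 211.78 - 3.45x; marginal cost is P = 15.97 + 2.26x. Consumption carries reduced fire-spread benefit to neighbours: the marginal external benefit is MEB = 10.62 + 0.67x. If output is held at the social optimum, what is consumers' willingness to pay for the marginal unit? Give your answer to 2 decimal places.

Social marginal benefit = demand + MEB = 222.40 - 2.78x.
Set SMB = MC: 222.40 - 2.78x = 15.97 + 2.26x → x* = 40.9583.
Consumer price on the demand curve at x*: 211.78 − 3.45×40.9583 = 70.4739.

P = 70.47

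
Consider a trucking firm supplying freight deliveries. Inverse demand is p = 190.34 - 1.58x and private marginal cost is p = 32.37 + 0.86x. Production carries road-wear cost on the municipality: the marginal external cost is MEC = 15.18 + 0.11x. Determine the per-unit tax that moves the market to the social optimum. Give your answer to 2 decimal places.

tax = 21.34 per unit

Social marginal cost = private MC + MEC = 47.55 + 0.97x.
Set SMC = demand: 47.55 + 0.97x = 190.34 - 1.58x → x* = 55.9961.
The Pigouvian tax equals MEC at x*: 15.18 + 0.11×55.9961 = 21.3396.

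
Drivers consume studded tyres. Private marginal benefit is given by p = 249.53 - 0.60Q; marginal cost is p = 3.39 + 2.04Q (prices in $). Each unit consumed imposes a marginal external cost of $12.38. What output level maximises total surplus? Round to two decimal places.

Q* = 88.55

Social marginal benefit = demand − MEC = 237.15 - 0.60Q.
Set SMB = MC: 237.15 - 0.60Q = 3.39 + 2.04Q → Q* = 88.5455.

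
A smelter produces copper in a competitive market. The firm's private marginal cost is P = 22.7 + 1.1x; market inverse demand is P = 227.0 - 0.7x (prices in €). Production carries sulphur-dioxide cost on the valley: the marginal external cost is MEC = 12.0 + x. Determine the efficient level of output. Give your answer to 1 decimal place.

x* = 68.7

Social marginal cost = private MC + MEC = 34.7 + 2.1x.
Set SMC = demand: 34.7 + 2.1x = 227.0 - 0.7x → x* = 68.6786.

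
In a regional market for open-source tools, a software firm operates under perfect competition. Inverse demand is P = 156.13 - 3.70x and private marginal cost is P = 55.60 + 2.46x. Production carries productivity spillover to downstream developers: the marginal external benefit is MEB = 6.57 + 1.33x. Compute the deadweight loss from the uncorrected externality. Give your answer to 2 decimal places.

DWL = 82.76

Market equilibrium (private): 55.60 + 2.46x = 156.13 - 3.70x → x_m = 16.3198.
Social marginal cost = private MC − MEB = 49.03 + 1.13x.
Set SMC = demand: 49.03 + 1.13x = 156.13 - 3.70x → x* = 22.1739.
Between x* and x_m the wedge demand − SMC runs linearly from 0 to MEB(x_m), so the loss is a triangle.
DWL = ½ × 5.8541 × 28.2753 = 82.7632.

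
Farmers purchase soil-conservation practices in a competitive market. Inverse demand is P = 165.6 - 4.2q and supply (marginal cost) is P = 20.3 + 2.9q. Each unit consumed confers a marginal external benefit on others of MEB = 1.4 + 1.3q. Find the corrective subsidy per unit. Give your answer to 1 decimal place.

subsidy = 34.3 per unit

Social marginal benefit = demand + MEB = 167.0 - 2.9q.
Set SMB = MC: 167.0 - 2.9q = 20.3 + 2.9q → q* = 25.2931.
The Pigouvian subsidy equals MEB at q*: 1.4 + 1.3×25.2931 = 34.2810.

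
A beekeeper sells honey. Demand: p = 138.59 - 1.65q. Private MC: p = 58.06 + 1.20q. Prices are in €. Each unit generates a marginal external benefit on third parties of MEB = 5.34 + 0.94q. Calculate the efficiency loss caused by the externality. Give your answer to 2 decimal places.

Market equilibrium (private): 58.06 + 1.20q = 138.59 - 1.65q → q_m = 28.2561.
Social marginal cost = private MC − MEB = 52.72 + 0.26q.
Set SMC = demand: 52.72 + 0.26q = 138.59 - 1.65q → q* = 44.9581.
Height of the DWL triangle at q_m is demand(q_m) − SMC(q_m) = MEB(q_m) = 31.9008.
DWL = ½ × 16.7020 × 31.9008 = 266.4036.

DWL = €266.40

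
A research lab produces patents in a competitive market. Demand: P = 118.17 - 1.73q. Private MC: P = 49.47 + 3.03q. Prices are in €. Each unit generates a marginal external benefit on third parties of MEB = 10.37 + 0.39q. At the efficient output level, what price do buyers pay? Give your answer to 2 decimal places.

P = €86.87

Social marginal cost = private MC − MEB = 39.10 + 2.64q.
Set SMC = demand: 39.10 + 2.64q = 118.17 - 1.73q → q* = 18.0938.
Consumer price on the demand curve at q*: 118.17 − 1.73×18.0938 = 86.8677.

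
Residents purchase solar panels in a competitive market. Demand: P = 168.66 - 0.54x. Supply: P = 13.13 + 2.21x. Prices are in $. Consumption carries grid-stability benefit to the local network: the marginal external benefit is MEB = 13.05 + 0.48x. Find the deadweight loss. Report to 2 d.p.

DWL = $355.90

Market equilibrium (private): 13.13 + 2.21x = 168.66 - 0.54x → x_m = 56.5564.
Social marginal benefit = demand + MEB = 181.71 - 0.06x.
Set SMB = MC: 181.71 - 0.06x = 13.13 + 2.21x → x* = 74.2643.
The welfare-loss triangle has base |x_m − x*| and height MEB(x_m) (the vertical gap between SMB and MC is zero at x* and MEB at x_m).
DWL = ½ × 17.7079 × 40.1971 = 355.9031.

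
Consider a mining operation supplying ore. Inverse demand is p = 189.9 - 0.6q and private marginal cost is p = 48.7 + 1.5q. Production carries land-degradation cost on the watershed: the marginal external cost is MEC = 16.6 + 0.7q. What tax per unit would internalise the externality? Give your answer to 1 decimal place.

tax = 47.8 per unit

Social marginal cost = private MC + MEC = 65.3 + 2.2q.
Set SMC = demand: 65.3 + 2.2q = 189.9 - 0.6q → q* = 44.5000.
The Pigouvian tax equals MEC at q*: 16.6 + 0.7×44.5000 = 47.7500.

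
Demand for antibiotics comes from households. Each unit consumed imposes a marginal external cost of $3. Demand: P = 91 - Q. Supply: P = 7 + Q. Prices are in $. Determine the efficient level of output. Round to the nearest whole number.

Social marginal benefit = demand − MEC = 88 - Q.
Set SMB = MC: 88 - Q = 7 + Q → Q* = 40.5000.

Q* = 41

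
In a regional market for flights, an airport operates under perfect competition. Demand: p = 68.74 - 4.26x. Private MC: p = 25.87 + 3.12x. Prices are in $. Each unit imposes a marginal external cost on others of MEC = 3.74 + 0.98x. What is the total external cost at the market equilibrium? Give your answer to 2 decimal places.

$38.26

Market equilibrium (private): 25.87 + 3.12x = 68.74 - 4.26x → x_m = 5.8089.
Total external cost = ∫₀^{x_m} (3.74 + 0.98x) dx = 3.74×5.8089 + ½×0.98×5.8089² = 38.2595.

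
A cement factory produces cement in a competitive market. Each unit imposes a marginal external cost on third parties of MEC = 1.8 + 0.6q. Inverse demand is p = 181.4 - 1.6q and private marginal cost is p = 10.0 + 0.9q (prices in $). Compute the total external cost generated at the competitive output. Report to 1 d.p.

Market equilibrium (private): 10.0 + 0.9q = 181.4 - 1.6q → q_m = 68.5600.
Total external cost = ∫₀^{q_m} (1.8 + 0.6q) dq = 1.8×68.5600 + ½×0.6×68.5600² = 1533.5501.

$1533.6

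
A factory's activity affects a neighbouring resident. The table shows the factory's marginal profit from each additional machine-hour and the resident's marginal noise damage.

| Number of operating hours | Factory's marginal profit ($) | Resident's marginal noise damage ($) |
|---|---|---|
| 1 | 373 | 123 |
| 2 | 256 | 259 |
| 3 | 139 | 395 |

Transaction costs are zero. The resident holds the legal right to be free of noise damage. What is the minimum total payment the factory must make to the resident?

$123

Efficient level: marginal profit ≥ marginal noise damage through level 1, so k* = 1.
With the resident holding the right, the factory must at least compensate total damage at k*: 123 = 123.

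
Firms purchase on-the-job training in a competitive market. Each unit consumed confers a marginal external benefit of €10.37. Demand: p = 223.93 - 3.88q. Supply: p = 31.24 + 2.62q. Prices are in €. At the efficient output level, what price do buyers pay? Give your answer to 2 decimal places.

P = €102.72

Social marginal benefit = demand + MEB = 234.30 - 3.88q.
Set SMB = MC: 234.30 - 3.88q = 31.24 + 2.62q → q* = 31.2400.
Consumer price on the demand curve at q*: 223.93 − 3.88×31.2400 = 102.7188.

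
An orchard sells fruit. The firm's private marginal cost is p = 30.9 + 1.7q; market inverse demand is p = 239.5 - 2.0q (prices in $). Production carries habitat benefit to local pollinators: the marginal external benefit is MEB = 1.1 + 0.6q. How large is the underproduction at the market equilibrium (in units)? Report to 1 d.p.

Market equilibrium (private): 30.9 + 1.7q = 239.5 - 2.0q → q_m = 56.3784.
Social marginal cost = private MC − MEB = 29.8 + 1.1q.
Set SMC = demand: 29.8 + 1.1q = 239.5 - 2.0q → q* = 67.6452.
Gap = |56.3784 − 67.6452| = 11.2668.

11.3 units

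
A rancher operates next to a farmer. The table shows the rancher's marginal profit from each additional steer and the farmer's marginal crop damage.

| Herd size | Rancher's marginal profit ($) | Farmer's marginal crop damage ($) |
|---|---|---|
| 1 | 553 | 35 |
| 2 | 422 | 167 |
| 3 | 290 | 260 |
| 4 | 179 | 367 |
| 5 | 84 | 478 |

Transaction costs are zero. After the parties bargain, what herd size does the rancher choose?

Bargaining reaches the level where marginal profit last exceeds marginal crop damage.
That holds through level 3 (290 ≥ 260) but not at 4 (179 < 367).

3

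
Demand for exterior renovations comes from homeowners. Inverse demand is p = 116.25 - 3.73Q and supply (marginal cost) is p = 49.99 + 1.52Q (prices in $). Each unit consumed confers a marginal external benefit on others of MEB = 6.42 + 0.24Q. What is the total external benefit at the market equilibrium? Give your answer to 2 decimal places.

Market equilibrium (private): 49.99 + 1.52Q = 116.25 - 3.73Q → Q_m = 12.6210.
Total external benefit = ∫₀^{Q_m} (6.42 + 0.24Q) dQ = 6.42×12.6210 + ½×0.24×12.6210² = 100.1416.

$100.14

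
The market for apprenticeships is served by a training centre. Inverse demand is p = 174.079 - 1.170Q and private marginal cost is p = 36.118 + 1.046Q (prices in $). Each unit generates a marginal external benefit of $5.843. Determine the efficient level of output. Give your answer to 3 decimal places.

Q* = 64.894

Social marginal cost = private MC − MEB = 30.275 + 1.046Q.
Set SMC = demand: 30.275 + 1.046Q = 174.079 - 1.170Q → Q* = 64.8935.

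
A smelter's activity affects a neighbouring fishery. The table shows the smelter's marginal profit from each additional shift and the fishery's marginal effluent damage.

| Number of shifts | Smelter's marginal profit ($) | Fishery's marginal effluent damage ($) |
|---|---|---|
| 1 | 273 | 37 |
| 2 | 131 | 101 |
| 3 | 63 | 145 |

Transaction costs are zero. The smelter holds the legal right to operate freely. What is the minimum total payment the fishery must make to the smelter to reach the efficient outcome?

$63

Left alone the smelter would choose level 3 (marginal profit stays positive).
Efficient level: k* = 2 (marginal profit ≥ marginal effluent damage through 2).
The fishery must at least cover the smelter's forgone profit from cutting 3→2: 63 = 63.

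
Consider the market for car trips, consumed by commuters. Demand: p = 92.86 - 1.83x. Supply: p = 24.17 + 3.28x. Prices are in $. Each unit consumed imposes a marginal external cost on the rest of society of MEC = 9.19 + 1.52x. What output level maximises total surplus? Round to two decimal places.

x* = 8.97

Social marginal benefit = demand − MEC = 83.67 - 3.35x.
Set SMB = MC: 83.67 - 3.35x = 24.17 + 3.28x → x* = 8.9744.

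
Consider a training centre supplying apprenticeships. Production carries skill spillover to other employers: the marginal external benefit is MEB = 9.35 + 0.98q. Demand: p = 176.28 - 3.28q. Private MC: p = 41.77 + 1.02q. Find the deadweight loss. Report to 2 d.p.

Market equilibrium (private): 41.77 + 1.02q = 176.28 - 3.28q → q_m = 31.2814.
Social marginal cost = private MC − MEB = 32.42 + 0.04q.
Set SMC = demand: 32.42 + 0.04q = 176.28 - 3.28q → q* = 43.3313.
Height of the DWL triangle at q_m is demand(q_m) − SMC(q_m) = MEB(q_m) = 40.0058.
DWL = ½ × 12.0499 × 40.0058 = 241.0329.

DWL = 241.03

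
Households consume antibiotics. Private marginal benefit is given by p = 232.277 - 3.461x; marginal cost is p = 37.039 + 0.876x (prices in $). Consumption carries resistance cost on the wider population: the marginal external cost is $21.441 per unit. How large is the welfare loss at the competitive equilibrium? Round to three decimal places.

DWL = $52.999

Market equilibrium (private): 37.039 + 0.876x = 232.277 - 3.461x → x_m = 45.0168.
Social marginal benefit = demand − MEC = 210.836 - 3.461x.
Set SMB = MC: 210.836 - 3.461x = 37.039 + 0.876x → x* = 40.0731.
The loss is the area between SMB and MC from x* to x_m; with linear curves that's a triangle of height MEC(x_m).
DWL = ½ × 4.9437 × 21.4410 = 52.9989.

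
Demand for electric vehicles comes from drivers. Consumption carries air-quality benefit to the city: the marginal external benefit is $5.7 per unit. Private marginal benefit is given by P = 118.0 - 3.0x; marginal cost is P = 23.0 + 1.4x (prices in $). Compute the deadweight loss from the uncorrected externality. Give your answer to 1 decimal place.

Market equilibrium (private): 23.0 + 1.4x = 118.0 - 3.0x → x_m = 21.5909.
Social marginal benefit = demand + MEB = 123.7 - 3.0x.
Set SMB = MC: 123.7 - 3.0x = 23.0 + 1.4x → x* = 22.8864.
The loss is the area between SMB and MC from x* to x_m; with linear curves that's a triangle of height MEB(x_m).
DWL = ½ × 1.2955 × 5.7000 = 3.6922.

DWL = $3.7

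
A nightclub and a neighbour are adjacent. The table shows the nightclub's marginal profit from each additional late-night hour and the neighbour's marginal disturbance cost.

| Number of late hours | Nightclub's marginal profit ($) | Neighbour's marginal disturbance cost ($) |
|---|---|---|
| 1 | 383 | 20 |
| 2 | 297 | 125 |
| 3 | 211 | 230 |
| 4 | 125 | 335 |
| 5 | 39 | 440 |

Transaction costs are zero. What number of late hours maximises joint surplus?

Bargaining reaches the level where marginal profit last exceeds marginal disturbance cost.
That holds through level 2 (297 ≥ 125) but not at 3 (211 < 230).

2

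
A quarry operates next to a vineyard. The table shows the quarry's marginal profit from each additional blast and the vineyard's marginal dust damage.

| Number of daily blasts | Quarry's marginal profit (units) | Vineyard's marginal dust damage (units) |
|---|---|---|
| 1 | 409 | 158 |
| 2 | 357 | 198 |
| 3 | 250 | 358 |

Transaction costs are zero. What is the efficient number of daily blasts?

2

Bargaining reaches the level where marginal profit last exceeds marginal dust damage.
That holds through level 2 (357 ≥ 198) but not at 3 (250 < 358).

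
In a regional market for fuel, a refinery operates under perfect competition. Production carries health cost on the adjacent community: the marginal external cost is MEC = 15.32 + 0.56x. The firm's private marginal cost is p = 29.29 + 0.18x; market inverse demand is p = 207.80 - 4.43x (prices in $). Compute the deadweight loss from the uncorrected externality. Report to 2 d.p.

Market equilibrium (private): 29.29 + 0.18x = 207.80 - 4.43x → x_m = 38.7223.
Social marginal cost = private MC + MEC = 44.61 + 0.74x.
Set SMC = demand: 44.61 + 0.74x = 207.80 - 4.43x → x* = 31.5648.
Between x* and x_m the wedge SMC − demand runs linearly from 0 to MEC(x_m), so the loss is a triangle.
DWL = ½ × 7.1575 × 37.0045 = 132.4299.

DWL = $132.43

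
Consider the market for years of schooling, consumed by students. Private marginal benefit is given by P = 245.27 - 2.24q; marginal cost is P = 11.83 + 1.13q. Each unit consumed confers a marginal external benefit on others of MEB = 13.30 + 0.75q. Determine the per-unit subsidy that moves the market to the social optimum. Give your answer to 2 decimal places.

Social marginal benefit = demand + MEB = 258.57 - 1.49q.
Set SMB = MC: 258.57 - 1.49q = 11.83 + 1.13q → q* = 94.1756.
The Pigouvian subsidy equals MEB at q*: 13.30 + 0.75×94.1756 = 83.9317.

subsidy = 83.93 per unit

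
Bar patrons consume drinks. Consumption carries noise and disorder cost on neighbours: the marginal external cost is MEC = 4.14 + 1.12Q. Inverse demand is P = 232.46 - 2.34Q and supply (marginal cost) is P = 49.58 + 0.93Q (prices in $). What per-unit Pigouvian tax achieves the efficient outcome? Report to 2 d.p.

tax = $49.74 per unit

Social marginal benefit = demand − MEC = 228.32 - 3.46Q.
Set SMB = MC: 228.32 - 3.46Q = 49.58 + 0.93Q → Q* = 40.7153.
The Pigouvian tax equals MEC at Q*: 4.14 + 1.12×40.7153 = 49.7411.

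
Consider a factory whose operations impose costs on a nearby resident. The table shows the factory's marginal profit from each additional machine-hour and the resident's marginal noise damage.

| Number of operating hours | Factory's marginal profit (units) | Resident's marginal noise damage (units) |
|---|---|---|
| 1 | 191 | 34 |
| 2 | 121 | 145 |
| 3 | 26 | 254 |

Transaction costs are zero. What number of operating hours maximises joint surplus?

Bargaining reaches the level where marginal profit last exceeds marginal noise damage.
That holds through level 1 (191 ≥ 34) but not at 2 (121 < 145).

1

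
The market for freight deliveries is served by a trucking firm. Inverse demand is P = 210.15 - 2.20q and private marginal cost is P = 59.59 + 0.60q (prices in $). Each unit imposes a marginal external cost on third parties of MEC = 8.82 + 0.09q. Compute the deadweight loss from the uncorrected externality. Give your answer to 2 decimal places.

DWL = $32.28

Market equilibrium (private): 59.59 + 0.60q = 210.15 - 2.20q → q_m = 53.7714.
Social marginal cost = private MC + MEC = 68.41 + 0.69q.
Set SMC = demand: 68.41 + 0.69q = 210.15 - 2.20q → q* = 49.0450.
The welfare-loss triangle has base |q_m − q*| and height MEC(q_m) (the vertical gap between SMC and demand is zero at q* and MEC at q_m).
DWL = ½ × 4.7264 × 13.6594 = 32.2799.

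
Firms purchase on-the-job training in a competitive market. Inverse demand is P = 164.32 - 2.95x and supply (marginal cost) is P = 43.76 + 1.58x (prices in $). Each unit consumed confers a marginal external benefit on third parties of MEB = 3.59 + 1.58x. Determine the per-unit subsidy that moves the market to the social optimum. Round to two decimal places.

Social marginal benefit = demand + MEB = 167.91 - 1.37x.
Set SMB = MC: 167.91 - 1.37x = 43.76 + 1.58x → x* = 42.0847.
The Pigouvian subsidy equals MEB at x*: 3.59 + 1.58×42.0847 = 70.0838.

subsidy = $70.08 per unit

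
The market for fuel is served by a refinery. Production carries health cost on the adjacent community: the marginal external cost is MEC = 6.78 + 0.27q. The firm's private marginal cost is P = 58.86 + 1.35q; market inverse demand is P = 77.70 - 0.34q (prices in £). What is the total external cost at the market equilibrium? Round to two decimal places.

Market equilibrium (private): 58.86 + 1.35q = 77.70 - 0.34q → q_m = 11.1479.
Total external cost = ∫₀^{q_m} (6.78 + 0.27q) dq = 6.78×11.1479 + ½×0.27×11.1479² = 92.3600.

£92.36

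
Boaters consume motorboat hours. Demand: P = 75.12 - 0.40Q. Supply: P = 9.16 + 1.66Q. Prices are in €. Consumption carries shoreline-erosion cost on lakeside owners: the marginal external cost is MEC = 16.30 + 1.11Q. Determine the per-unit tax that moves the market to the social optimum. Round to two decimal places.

Social marginal benefit = demand − MEC = 58.82 - 1.51Q.
Set SMB = MC: 58.82 - 1.51Q = 9.16 + 1.66Q → Q* = 15.6656.
The Pigouvian tax equals MEC at Q*: 16.30 + 1.11×15.6656 = 33.6888.

tax = €33.69 per unit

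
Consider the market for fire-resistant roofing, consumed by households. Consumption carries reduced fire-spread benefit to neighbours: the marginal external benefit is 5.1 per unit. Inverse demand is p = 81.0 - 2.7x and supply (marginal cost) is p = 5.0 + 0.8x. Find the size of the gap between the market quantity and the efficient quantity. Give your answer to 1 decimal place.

Market equilibrium (private): 5.0 + 0.8x = 81.0 - 2.7x → x_m = 21.7143.
Social marginal benefit = demand + MEB = 86.1 - 2.7x.
Set SMB = MC: 86.1 - 2.7x = 5.0 + 0.8x → x* = 23.1714.
Gap = |21.7143 − 23.1714| = 1.4571.

1.5 units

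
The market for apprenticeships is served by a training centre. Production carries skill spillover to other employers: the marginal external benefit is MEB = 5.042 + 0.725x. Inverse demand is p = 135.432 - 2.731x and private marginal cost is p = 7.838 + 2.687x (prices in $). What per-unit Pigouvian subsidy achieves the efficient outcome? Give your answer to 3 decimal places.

subsidy = $25.532 per unit

Social marginal cost = private MC − MEB = 2.796 + 1.962x.
Set SMC = demand: 2.796 + 1.962x = 135.432 - 2.731x → x* = 28.2625.
The Pigouvian subsidy equals MEB at x*: 5.042 + 0.725×28.2625 = 25.5323.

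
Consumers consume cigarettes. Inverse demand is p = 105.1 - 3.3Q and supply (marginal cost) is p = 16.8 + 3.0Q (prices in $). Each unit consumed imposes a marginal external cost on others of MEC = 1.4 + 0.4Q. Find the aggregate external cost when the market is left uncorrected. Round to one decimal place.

$58.9

Market equilibrium (private): 16.8 + 3.0Q = 105.1 - 3.3Q → Q_m = 14.0159.
Total external cost = ∫₀^{Q_m} (1.4 + 0.4Q) dQ = 1.4×14.0159 + ½×0.4×14.0159² = 58.9114.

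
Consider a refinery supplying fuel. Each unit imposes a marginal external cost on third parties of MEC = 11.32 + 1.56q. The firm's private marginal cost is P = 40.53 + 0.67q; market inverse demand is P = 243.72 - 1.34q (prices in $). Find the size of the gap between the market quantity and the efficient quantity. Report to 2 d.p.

Market equilibrium (private): 40.53 + 0.67q = 243.72 - 1.34q → q_m = 101.0896.
Social marginal cost = private MC + MEC = 51.85 + 2.23q.
Set SMC = demand: 51.85 + 2.23q = 243.72 - 1.34q → q* = 53.7451.
Gap = |101.0896 − 53.7451| = 47.3445.

47.34 units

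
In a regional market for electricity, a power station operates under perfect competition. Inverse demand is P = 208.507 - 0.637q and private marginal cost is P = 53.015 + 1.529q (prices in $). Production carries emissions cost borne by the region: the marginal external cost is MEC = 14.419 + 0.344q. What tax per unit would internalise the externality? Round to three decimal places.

tax = $33.753 per unit

Social marginal cost = private MC + MEC = 67.434 + 1.873q.
Set SMC = demand: 67.434 + 1.873q = 208.507 - 0.637q → q* = 56.2044.
The Pigouvian tax equals MEC at q*: 14.419 + 0.344×56.2044 = 33.7533.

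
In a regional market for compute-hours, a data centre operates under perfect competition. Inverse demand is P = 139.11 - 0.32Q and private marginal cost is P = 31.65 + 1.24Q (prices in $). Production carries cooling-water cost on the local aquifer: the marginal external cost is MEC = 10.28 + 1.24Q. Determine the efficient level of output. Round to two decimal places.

Q* = 34.71

Social marginal cost = private MC + MEC = 41.93 + 2.48Q.
Set SMC = demand: 41.93 + 2.48Q = 139.11 - 0.32Q → Q* = 34.7071.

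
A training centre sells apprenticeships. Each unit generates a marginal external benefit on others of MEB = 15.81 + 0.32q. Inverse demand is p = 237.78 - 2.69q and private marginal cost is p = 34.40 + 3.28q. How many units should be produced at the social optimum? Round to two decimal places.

q* = 38.79

Social marginal cost = private MC − MEB = 18.59 + 2.96q.
Set SMC = demand: 18.59 + 2.96q = 237.78 - 2.69q → q* = 38.7947.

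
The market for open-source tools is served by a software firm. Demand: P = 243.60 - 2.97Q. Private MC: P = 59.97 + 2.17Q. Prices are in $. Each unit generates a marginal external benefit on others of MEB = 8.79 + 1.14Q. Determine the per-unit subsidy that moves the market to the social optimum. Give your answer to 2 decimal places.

subsidy = $63.63 per unit

Social marginal cost = private MC − MEB = 51.18 + 1.03Q.
Set SMC = demand: 51.18 + 1.03Q = 243.60 - 2.97Q → Q* = 48.1050.
The Pigouvian subsidy equals MEB at Q*: 8.79 + 1.14×48.1050 = 63.6297.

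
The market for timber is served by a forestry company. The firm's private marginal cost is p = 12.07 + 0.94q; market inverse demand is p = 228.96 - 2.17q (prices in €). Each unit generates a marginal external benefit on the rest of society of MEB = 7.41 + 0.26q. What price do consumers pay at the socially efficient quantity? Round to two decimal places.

Social marginal cost = private MC − MEB = 4.66 + 0.68q.
Set SMC = demand: 4.66 + 0.68q = 228.96 - 2.17q → q* = 78.7018.
Consumer price on the demand curve at q*: 228.96 − 2.17×78.7018 = 58.1771.

P = €58.18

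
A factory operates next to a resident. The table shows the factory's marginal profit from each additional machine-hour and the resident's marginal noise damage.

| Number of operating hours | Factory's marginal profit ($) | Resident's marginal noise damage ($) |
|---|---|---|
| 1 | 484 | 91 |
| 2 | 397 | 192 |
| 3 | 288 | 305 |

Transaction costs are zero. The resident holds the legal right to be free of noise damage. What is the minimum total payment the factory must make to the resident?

Efficient level: marginal profit ≥ marginal noise damage through level 2, so k* = 2.
With the resident holding the right, the factory must at least compensate total damage at k*: 91 + 192 = 283.

$283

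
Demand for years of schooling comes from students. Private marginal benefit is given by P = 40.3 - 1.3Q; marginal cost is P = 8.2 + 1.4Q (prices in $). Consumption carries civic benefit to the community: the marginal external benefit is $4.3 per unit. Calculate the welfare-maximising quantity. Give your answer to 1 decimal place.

Q* = 13.5

Social marginal benefit = demand + MEB = 44.6 - 1.3Q.
Set SMB = MC: 44.6 - 1.3Q = 8.2 + 1.4Q → Q* = 13.4815.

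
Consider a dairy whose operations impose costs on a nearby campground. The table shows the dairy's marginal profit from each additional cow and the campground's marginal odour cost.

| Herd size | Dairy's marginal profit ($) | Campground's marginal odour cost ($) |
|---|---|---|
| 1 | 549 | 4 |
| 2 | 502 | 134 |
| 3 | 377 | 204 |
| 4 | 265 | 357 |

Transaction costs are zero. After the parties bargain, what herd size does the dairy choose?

3

Bargaining reaches the level where marginal profit last exceeds marginal odour cost.
That holds through level 3 (377 ≥ 204) but not at 4 (265 < 357).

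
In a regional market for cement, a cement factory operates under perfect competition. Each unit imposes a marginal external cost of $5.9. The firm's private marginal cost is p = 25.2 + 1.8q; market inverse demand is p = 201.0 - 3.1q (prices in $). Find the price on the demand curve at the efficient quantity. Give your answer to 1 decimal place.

P = $93.5

Social marginal cost = private MC + MEC = 31.1 + 1.8q.
Set SMC = demand: 31.1 + 1.8q = 201.0 - 3.1q → q* = 34.6735.
Consumer price on the demand curve at q*: 201.0 − 3.1×34.6735 = 93.5122.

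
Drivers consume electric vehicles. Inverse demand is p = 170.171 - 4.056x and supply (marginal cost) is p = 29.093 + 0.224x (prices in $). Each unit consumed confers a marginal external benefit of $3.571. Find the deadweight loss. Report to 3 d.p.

Market equilibrium (private): 29.093 + 0.224x = 170.171 - 4.056x → x_m = 32.9621.
Social marginal benefit = demand + MEB = 173.742 - 4.056x.
Set SMB = MC: 173.742 - 4.056x = 29.093 + 0.224x → x* = 33.7965.
The loss is the area between SMB and MC from x* to x_m; with linear curves that's a triangle of height MEB(x_m).
DWL = ½ × 0.8344 × 3.5710 = 1.4898.

DWL = $1.490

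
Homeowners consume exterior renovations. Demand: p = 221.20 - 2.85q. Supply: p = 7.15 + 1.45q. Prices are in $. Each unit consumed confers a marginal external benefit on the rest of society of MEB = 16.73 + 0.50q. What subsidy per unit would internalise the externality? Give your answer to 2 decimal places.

Social marginal benefit = demand + MEB = 237.93 - 2.35q.
Set SMB = MC: 237.93 - 2.35q = 7.15 + 1.45q → q* = 60.7316.
The Pigouvian subsidy equals MEB at q*: 16.73 + 0.50×60.7316 = 47.0958.

subsidy = $47.10 per unit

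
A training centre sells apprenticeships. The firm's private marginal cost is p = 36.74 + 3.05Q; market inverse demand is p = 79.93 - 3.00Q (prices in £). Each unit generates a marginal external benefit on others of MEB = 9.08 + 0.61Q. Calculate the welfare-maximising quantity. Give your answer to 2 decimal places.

Q* = 9.61

Social marginal cost = private MC − MEB = 27.66 + 2.44Q.
Set SMC = demand: 27.66 + 2.44Q = 79.93 - 3.00Q → Q* = 9.6085.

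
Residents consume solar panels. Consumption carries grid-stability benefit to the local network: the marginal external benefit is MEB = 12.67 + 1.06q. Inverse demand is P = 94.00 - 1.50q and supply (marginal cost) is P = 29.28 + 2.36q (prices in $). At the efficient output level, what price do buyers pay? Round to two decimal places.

Social marginal benefit = demand + MEB = 106.67 - 0.44q.
Set SMB = MC: 106.67 - 0.44q = 29.28 + 2.36q → q* = 27.6393.
Consumer price on the demand curve at q*: 94.00 − 1.50×27.6393 = 52.5411.

P = $52.54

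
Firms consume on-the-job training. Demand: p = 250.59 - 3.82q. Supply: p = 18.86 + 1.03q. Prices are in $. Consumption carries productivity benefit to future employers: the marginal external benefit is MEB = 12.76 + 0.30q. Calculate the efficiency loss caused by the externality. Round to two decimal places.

Market equilibrium (private): 18.86 + 1.03q = 250.59 - 3.82q → q_m = 47.7794.
Social marginal benefit = demand + MEB = 263.35 - 3.52q.
Set SMB = MC: 263.35 - 3.52q = 18.86 + 1.03q → q* = 53.7341.
The welfare-loss triangle has base |q_m − q*| and height MEB(q_m) (the vertical gap between SMB and MC is zero at q* and MEB at q_m).
DWL = ½ × 5.9547 × 27.0938 = 80.6677.

DWL = $80.67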